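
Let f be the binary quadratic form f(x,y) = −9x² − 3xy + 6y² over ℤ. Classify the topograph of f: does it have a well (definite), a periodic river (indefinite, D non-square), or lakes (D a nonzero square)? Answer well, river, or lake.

D = b²−4ac = (-3)² − 4·(-9)·6 = 225
D = 15² is a perfect square ⇒ form factors over ℤ ⇒ lakes

lake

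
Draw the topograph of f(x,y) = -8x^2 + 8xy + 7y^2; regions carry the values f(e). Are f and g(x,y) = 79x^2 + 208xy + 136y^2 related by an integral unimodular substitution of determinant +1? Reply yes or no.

D₁ = 288, D₂ = 288
river cycle of f (length 6): (7, 6, -9), (-9, 12, 4), (4, 12, -9), (-9, 6, 7), (7, 8, -8), (-8, 8, 7)
river cycle of g (length 6): (7, 6, -9), (-9, 12, 4), (4, 12, -9), (-9, 6, 7), (7, 8, -8), (-8, 8, 7)
cycles coincide ⇒ equivalent

yes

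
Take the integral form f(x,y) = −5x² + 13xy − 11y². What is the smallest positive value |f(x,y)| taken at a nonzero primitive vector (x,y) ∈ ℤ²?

translate: b→-3 (≡-13 mod 10), so (5,-13,11)→(5,-3,3)
flip: (5,-3,3)→(3,3,5)
reduced (well bottom): (3,3,5) with a≤c, −a<b≤a
well minimum |f| = |-3| = 3 (negative-definite)

3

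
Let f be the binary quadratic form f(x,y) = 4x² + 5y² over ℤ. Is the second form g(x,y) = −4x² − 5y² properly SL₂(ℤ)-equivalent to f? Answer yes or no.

D₁ = -80, D₂ = -80
f: reduced (well bottom): (4,0,5) with a≤c, −a<b≤a
g is negative-definite; reduce −g:
−g: reduced (well bottom): (4,0,5) with a≤c, −a<b≤a
flip sign back: reduced form of g is (-4,0,-5)
reduced forms (4, 0, 5) vs (-4, 0, -5) ⇒ inequivalent

no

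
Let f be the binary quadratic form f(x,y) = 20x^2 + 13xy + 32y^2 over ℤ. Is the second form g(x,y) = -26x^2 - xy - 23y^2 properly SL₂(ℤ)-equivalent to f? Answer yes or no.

D₁ = -2391, D₂ = -2391
f: reduced (well bottom): (20,13,32) with a≤c, −a<b≤a
g is negative-definite; reduce −g:
−g: flip: (26,1,23)→(23,-1,26)
−g: reduced (well bottom): (23,-1,26) with a≤c, −a<b≤a
flip sign back: reduced form of g is (-23,1,-26)
reduced forms (20, 13, 32) vs (-23, 1, -26) ⇒ inequivalent

no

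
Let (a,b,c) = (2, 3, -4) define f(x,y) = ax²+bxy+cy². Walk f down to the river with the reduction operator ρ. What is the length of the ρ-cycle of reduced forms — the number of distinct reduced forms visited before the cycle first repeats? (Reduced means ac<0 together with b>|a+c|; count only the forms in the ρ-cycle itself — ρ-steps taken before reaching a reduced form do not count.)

D = 41, ⌊√D⌋ = 6
river: ρ → (-4,5,1)
river: ρ → (1,5,-4)
river: ρ → (-4,3,2)
river: ρ → (2,5,-2)
river: ρ → (-2,3,4)
river: ρ → (4,5,-1)
river: ρ → (-1,5,4)
river: ρ → (4,3,-2)
river: ρ → (-2,5,2)
river: ρ → (2,3,-4)
ρ-cycle length = 10 (tail of 0 descent steps not counted)

10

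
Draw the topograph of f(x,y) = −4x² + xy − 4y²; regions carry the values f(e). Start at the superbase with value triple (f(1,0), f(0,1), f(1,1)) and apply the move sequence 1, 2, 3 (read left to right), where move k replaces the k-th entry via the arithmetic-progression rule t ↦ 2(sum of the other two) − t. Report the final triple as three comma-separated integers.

start (-4,-4,-7) = (f(1,0),f(0,1),f(1,1))
replace slot 1: 2·((-4)+(-7)) − (-4) = -18 → (-18,-4,-7)
replace slot 2: 2·((-18)+(-7)) − (-4) = -46 → (-18,-46,-7)
replace slot 3: 2·((-18)+(-46)) − (-7) = -121 → (-18,-46,-121)

-18,-46,-121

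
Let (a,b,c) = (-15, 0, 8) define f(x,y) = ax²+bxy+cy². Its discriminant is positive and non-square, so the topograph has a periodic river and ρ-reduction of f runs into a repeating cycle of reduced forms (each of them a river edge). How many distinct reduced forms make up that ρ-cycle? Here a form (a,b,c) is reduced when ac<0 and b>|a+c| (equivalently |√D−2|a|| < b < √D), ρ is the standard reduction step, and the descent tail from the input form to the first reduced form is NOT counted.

D = 480, ⌊√D⌋ = 21
descent: ρ → (8,16,-7)  [lands on river]
river: ρ → (-7,12,12)
river: ρ → (12,12,-7)
river: ρ → (-7,16,8)
ρ-cycle length = 4 (tail of 1 descent step not counted)

4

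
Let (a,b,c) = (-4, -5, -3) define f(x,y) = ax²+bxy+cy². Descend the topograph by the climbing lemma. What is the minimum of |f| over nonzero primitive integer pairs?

translate: b→-3 (≡5 mod 8), so (4,5,3)→(4,-3,2)
flip: (4,-3,2)→(2,3,4)
translate: b→-1 (≡3 mod 4), so (2,3,4)→(2,-1,3)
reduced (well bottom): (2,-1,3) with a≤c, −a<b≤a
well minimum |f| = |-2| = 2 (negative-definite)

2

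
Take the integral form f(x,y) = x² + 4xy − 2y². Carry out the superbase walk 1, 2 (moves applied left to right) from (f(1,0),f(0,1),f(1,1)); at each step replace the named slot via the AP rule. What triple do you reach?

start (1,-2,3) = (f(1,0),f(0,1),f(1,1))
replace slot 1: 2·((-2)+3) − 1 = 1 → (1,-2,3)
replace slot 2: 2·(1+3) − (-2) = 10 → (1,10,3)

1,10,3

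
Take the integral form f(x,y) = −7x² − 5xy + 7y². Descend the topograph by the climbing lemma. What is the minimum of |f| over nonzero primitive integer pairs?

descent: ρ → (7,5,-7)  [lands on river]
river: ρ → (-7,9,5)
river: ρ → (5,11,-5)
river: ρ → (-5,9,7)
closes: descent 1, river 4
min |a| on river = 5

5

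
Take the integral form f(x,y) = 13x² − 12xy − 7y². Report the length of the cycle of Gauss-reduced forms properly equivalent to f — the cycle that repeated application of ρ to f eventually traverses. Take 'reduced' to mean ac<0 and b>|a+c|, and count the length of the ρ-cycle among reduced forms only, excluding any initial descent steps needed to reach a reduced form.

D = 508, ⌊√D⌋ = 22
descent: ρ → (-7,12,13)  [lands on river]
river: ρ → (13,14,-6)
river: ρ → (-6,22,1)
river: ρ → (1,22,-6)
river: ρ → (-6,14,13)
river: ρ → (13,12,-7)
river: ρ → (-7,16,9)
river: ρ → (9,20,-3)
river: ρ → (-3,22,2)
river: ρ → (2,22,-3)
river: ρ → (-3,20,9)
river: ρ → (9,16,-7)
ρ-cycle length = 12 (tail of 1 descent step not counted)

12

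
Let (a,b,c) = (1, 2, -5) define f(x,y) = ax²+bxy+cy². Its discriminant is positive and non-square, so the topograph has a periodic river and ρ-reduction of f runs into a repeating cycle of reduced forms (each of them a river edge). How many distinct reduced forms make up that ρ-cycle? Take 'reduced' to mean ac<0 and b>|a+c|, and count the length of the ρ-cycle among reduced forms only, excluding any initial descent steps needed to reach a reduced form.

D = 24, ⌊√D⌋ = 4
descent: ρ → (-5,-2,1)
descent: ρ → (1,4,-2)  [lands on river]
river: ρ → (-2,4,1)
ρ-cycle length = 2 (tail of 2 descent steps not counted)

2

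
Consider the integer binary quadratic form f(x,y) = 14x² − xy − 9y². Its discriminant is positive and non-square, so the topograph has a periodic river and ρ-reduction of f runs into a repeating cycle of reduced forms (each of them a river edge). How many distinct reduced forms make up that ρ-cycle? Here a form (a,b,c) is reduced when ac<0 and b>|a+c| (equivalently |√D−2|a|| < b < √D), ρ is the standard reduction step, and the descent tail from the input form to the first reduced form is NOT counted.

D = 505, ⌊√D⌋ = 22
descent: ρ → (-9,19,4)  [lands on river]
river: ρ → (4,21,-4)
river: ρ → (-4,19,9)
river: ρ → (9,17,-6)
river: ρ → (-6,19,6)
river: ρ → (6,17,-9)
ρ-cycle length = 6 (tail of 1 descent step not counted)

6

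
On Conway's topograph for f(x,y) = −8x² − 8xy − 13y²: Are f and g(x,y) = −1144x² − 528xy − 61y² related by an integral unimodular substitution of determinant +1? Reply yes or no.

D₁ = -352, D₂ = -352
f is negative-definite; reduce −f:
−f: reduced (well bottom): (8,8,13) with a≤c, −a<b≤a
flip sign back: reduced form of f is (-8,-8,-13)
g is negative-definite; reduce −g:
−g: flip: (1144,528,61)→(61,-528,1144)
−g: translate: b→-40 (≡-528 mod 122), so (61,-528,1144)→(61,-40,8)
−g: flip: (61,-40,8)→(8,40,61)
−g: translate: b→8 (≡40 mod 16), so (8,40,61)→(8,8,13)
−g: reduced (well bottom): (8,8,13) with a≤c, −a<b≤a
flip sign back: reduced form of g is (-8,-8,-13)
reduced forms (-8, -8, -13) vs (-8, -8, -13) ⇒ equivalent

yes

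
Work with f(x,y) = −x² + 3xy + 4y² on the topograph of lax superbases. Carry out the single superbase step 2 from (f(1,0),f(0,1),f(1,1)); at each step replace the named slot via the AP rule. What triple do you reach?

start (-1,4,6) = (f(1,0),f(0,1),f(1,1))
replace slot 2: 2·((-1)+6) − 4 = 6 → (-1,6,6)

-1,6,6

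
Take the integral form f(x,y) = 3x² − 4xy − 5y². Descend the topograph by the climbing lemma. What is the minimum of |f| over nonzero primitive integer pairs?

descent: ρ → (-5,4,3)  [lands on river]
river: ρ → (3,8,-1)
river: ρ → (-1,8,3)
river: ρ → (3,4,-5)
river: ρ → (-5,6,2)
river: ρ → (2,6,-5)
closes: descent 1, river 6
min |a| on river = 1

1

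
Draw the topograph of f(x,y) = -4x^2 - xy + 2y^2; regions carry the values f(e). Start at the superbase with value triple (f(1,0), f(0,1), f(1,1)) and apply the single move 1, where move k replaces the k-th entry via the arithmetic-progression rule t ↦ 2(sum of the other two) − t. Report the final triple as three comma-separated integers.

start (-4,2,-3) = (f(1,0),f(0,1),f(1,1))
replace slot 1: 2·(2+(-3)) − (-4) = 2 → (2,2,-3)

2,2,-3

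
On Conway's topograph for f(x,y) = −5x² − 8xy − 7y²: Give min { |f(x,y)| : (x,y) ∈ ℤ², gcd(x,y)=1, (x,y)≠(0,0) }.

translate: b→-2 (≡8 mod 10), so (5,8,7)→(5,-2,4)
flip: (5,-2,4)→(4,2,5)
reduced (well bottom): (4,2,5) with a≤c, −a<b≤a
well minimum |f| = |-4| = 4 (negative-definite)

4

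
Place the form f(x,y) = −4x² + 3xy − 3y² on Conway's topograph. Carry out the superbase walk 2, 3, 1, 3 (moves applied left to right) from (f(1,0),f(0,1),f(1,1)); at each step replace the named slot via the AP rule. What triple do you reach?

start (-4,-3,-4) = (f(1,0),f(0,1),f(1,1))
replace slot 2: 2·((-4)+(-4)) − (-3) = -13 → (-4,-13,-4)
replace slot 3: 2·((-4)+(-13)) − (-4) = -30 → (-4,-13,-30)
replace slot 1: 2·((-13)+(-30)) − (-4) = -82 → (-82,-13,-30)
replace slot 3: 2·((-82)+(-13)) − (-30) = -160 → (-82,-13,-160)

-82,-13,-160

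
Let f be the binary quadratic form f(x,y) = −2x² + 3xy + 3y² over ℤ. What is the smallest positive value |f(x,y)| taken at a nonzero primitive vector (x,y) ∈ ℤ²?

river: ρ → (3,3,-2)
river: ρ → (-2,5,1)
river: ρ → (1,5,-2)
river: ρ → (-2,3,3)
closes: descent 0, river 4
min |a| on river = 1

1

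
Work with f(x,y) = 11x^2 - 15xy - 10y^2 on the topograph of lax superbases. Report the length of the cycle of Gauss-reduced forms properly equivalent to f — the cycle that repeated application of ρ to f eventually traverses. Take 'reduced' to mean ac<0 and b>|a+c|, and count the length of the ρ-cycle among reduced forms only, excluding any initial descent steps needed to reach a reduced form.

D = 665, ⌊√D⌋ = 25
descent: ρ → (-10,15,11)  [lands on river]
river: ρ → (11,7,-14)
river: ρ → (-14,21,4)
river: ρ → (4,19,-19)
river: ρ → (-19,19,4)
river: ρ → (4,21,-14)
river: ρ → (-14,7,11)
river: ρ → (11,15,-10)
river: ρ → (-10,25,1)
river: ρ → (1,25,-10)
ρ-cycle length = 10 (tail of 1 descent step not counted)

10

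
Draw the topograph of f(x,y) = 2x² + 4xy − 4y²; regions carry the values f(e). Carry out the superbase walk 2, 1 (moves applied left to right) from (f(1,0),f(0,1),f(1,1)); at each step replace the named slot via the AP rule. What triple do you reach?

start (2,-4,2) = (f(1,0),f(0,1),f(1,1))
replace slot 2: 2·(2+2) − (-4) = 12 → (2,12,2)
replace slot 1: 2·(12+2) − 2 = 26 → (26,12,2)

26,12,2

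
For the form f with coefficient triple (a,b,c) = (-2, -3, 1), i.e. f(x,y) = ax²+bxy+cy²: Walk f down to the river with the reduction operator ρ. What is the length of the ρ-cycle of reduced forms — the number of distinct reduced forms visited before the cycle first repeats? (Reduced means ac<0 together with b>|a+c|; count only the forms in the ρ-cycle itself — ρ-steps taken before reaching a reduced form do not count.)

D = 17, ⌊√D⌋ = 4
descent: ρ → (1,3,-2)  [lands on river]
river: ρ → (-2,1,2)
river: ρ → (2,3,-1)
river: ρ → (-1,3,2)
river: ρ → (2,1,-2)
river: ρ → (-2,3,1)
ρ-cycle length = 6 (tail of 1 descent step not counted)

6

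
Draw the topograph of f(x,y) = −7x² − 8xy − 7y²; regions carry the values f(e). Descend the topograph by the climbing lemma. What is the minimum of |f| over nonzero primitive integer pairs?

translate: b→-6 (≡8 mod 14), so (7,8,7)→(7,-6,6)
flip: (7,-6,6)→(6,6,7)
reduced (well bottom): (6,6,7) with a≤c, −a<b≤a
well minimum |f| = |-6| = 6 (negative-definite)

6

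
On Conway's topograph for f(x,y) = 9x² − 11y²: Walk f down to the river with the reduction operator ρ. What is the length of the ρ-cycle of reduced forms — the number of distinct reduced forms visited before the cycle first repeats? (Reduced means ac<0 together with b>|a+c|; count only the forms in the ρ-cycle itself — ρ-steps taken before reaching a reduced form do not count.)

D = 396, ⌊√D⌋ = 19
descent: ρ → (-11,0,9)
descent: ρ → (9,18,-2)  [lands on river]
river: ρ → (-2,18,9)
ρ-cycle length = 2 (tail of 2 descent steps not counted)

2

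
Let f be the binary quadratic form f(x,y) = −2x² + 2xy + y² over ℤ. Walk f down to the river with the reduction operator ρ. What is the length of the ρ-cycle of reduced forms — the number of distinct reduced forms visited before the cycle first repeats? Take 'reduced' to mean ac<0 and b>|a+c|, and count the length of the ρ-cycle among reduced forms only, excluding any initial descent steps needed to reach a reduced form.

D = 12, ⌊√D⌋ = 3
river: ρ → (1,2,-2)
river: ρ → (-2,2,1)
ρ-cycle length = 2 (tail of 0 descent steps not counted)

2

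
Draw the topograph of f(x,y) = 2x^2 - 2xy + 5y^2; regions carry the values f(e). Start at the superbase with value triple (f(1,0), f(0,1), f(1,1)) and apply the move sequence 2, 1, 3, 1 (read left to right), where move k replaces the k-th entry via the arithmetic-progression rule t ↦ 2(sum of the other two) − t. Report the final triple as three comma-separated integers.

start (2,5,5) = (f(1,0),f(0,1),f(1,1))
replace slot 2: 2·(2+5) − 5 = 9 → (2,9,5)
replace slot 1: 2·(9+5) − 2 = 26 → (26,9,5)
replace slot 3: 2·(26+9) − 5 = 65 → (26,9,65)
replace slot 1: 2·(9+65) − 26 = 122 → (122,9,65)

122,9,65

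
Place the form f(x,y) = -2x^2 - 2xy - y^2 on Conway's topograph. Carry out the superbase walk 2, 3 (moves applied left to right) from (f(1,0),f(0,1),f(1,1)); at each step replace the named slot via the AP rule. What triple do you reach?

start (-2,-1,-5) = (f(1,0),f(0,1),f(1,1))
replace slot 2: 2·((-2)+(-5)) − (-1) = -13 → (-2,-13,-5)
replace slot 3: 2·((-2)+(-13)) − (-5) = -25 → (-2,-13,-25)

-2,-13,-25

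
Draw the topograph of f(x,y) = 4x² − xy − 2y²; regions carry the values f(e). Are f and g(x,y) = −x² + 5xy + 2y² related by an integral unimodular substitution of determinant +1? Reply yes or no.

D₁ = 33, D₂ = 33
river cycle of f (length 4): (-2, 5, 1), (1, 5, -2), (-2, 3, 3), (3, 3, -2)
river cycle of g (length 4): (2, 3, -3), (-3, 3, 2), (2, 5, -1), (-1, 5, 2)
cycles differ ⇒ inequivalent

no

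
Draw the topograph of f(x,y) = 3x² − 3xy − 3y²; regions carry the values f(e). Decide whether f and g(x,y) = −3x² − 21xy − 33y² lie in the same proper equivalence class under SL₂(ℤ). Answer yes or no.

D₁ = 45, D₂ = 45
river cycle of f (length 2): (-3, 3, 3), (3, 3, -3)
river cycle of g (length 2): (-3, 3, 3), (3, 3, -3)
cycles coincide ⇒ equivalent

yes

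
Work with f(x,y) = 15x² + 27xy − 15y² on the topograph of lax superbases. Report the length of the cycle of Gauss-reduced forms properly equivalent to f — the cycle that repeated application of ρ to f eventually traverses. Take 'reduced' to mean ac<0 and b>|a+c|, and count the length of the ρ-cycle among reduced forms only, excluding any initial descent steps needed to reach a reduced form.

D = 1629, ⌊√D⌋ = 40
river: ρ → (-15,33,9)
river: ρ → (9,39,-3)
river: ρ → (-3,39,9)
river: ρ → (9,33,-15)
river: ρ → (-15,27,15)
river: ρ → (15,33,-9)
river: ρ → (-9,39,3)
river: ρ → (3,39,-9)
river: ρ → (-9,33,15)
river: ρ → (15,27,-15)
ρ-cycle length = 10 (tail of 0 descent steps not counted)

10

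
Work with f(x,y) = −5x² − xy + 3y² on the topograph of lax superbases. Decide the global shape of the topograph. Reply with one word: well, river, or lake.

D = b²−4ac = (-1)² − 4·(-5)·3 = 61
D > 0 non-square ⇒ indefinite ⇒ periodic river

river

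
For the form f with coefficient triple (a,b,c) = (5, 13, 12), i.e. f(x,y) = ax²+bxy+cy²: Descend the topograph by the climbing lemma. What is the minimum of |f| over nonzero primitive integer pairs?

translate: b→3 (≡13 mod 10), so (5,13,12)→(5,3,4)
flip: (5,3,4)→(4,-3,5)
reduced (well bottom): (4,-3,5) with a≤c, −a<b≤a
well minimum = a = 4

4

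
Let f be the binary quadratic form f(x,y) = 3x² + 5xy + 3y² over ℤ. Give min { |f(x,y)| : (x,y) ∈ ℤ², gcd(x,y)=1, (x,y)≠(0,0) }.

translate: b→-1 (≡5 mod 6), so (3,5,3)→(3,-1,1)
flip: (3,-1,1)→(1,1,3)
reduced (well bottom): (1,1,3) with a≤c, −a<b≤a
well minimum = a = 1

1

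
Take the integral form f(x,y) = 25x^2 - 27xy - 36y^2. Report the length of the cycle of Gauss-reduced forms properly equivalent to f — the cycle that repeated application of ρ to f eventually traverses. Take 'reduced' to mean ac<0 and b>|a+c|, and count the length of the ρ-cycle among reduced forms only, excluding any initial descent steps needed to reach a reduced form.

D = 4329, ⌊√D⌋ = 65
descent: ρ → (-36,27,25)  [lands on river]
river: ρ → (25,23,-38)
river: ρ → (-38,53,10)
river: ρ → (10,47,-53)
river: ρ → (-53,59,4)
river: ρ → (4,61,-38)
river: ρ → (-38,15,27)
river: ρ → (27,39,-26)
river: ρ → (-26,65,1)
river: ρ → (1,65,-26)
river: ρ → (-26,39,27)
river: ρ → (27,15,-38)
river: ρ → (-38,61,4)
river: ρ → (4,59,-53)
river: ρ → (-53,47,10)
river: ρ → (10,53,-38)
river: ρ → (-38,23,25)
river: ρ → (25,27,-36)
river: ρ → (-36,45,16)
river: ρ → (16,51,-27)
river: ρ → (-27,57,10)
river: ρ → (10,63,-9)
river: ρ → (-9,63,10)
river: ρ → (10,57,-27)
river: ρ → (-27,51,16)
river: ρ → (16,45,-36)
ρ-cycle length = 26 (tail of 1 descent step not counted)

26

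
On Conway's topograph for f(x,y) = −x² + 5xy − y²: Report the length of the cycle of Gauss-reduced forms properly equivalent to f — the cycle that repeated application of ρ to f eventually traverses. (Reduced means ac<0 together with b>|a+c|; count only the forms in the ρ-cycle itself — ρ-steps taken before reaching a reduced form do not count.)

D = 21, ⌊√D⌋ = 4
descent: ρ → (-1,3,3)  [lands on river]
river: ρ → (3,3,-1)
ρ-cycle length = 2 (tail of 1 descent step not counted)

2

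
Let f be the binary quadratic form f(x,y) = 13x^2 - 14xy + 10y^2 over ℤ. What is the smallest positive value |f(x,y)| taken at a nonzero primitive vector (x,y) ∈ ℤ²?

translate: b→12 (≡-14 mod 26), so (13,-14,10)→(13,12,9)
flip: (13,12,9)→(9,-12,13)
translate: b→6 (≡-12 mod 18), so (9,-12,13)→(9,6,10)
reduced (well bottom): (9,6,10) with a≤c, −a<b≤a
well minimum = a = 9

9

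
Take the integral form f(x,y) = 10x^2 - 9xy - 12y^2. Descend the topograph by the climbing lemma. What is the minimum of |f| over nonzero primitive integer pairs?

descent: ρ → (-12,9,10)  [lands on river]
river: ρ → (10,11,-11)
river: ρ → (-11,11,10)
river: ρ → (10,9,-12)
river: ρ → (-12,15,7)
river: ρ → (7,13,-14)
river: ρ → (-14,15,6)
river: ρ → (6,21,-5)
river: ρ → (-5,19,10)
river: ρ → (10,21,-3)
river: ρ → (-3,21,10)
river: ρ → (10,19,-5)
river: ρ → (-5,21,6)
river: ρ → (6,15,-14)
river: ρ → (-14,13,7)
river: ρ → (7,15,-12)
closes: descent 1, river 16
min |a| on river = 3

3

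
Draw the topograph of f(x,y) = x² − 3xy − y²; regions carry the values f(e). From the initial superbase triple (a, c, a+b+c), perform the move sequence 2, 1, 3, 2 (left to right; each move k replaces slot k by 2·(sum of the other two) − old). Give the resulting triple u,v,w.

start (1,-1,-3) = (f(1,0),f(0,1),f(1,1))
replace slot 2: 2·(1+(-3)) − (-1) = -3 → (1,-3,-3)
replace slot 1: 2·((-3)+(-3)) − 1 = -13 → (-13,-3,-3)
replace slot 3: 2·((-13)+(-3)) − (-3) = -29 → (-13,-3,-29)
replace slot 2: 2·((-13)+(-29)) − (-3) = -81 → (-13,-81,-29)

-13,-81,-29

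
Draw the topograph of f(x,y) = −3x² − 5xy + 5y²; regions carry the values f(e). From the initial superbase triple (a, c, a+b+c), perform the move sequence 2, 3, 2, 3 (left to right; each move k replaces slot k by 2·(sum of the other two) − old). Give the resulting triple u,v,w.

start (-3,5,-3) = (f(1,0),f(0,1),f(1,1))
replace slot 2: 2·((-3)+(-3)) − 5 = -17 → (-3,-17,-3)
replace slot 3: 2·((-3)+(-17)) − (-3) = -37 → (-3,-17,-37)
replace slot 2: 2·((-3)+(-37)) − (-17) = -63 → (-3,-63,-37)
replace slot 3: 2·((-3)+(-63)) − (-37) = -95 → (-3,-63,-95)

-3,-63,-95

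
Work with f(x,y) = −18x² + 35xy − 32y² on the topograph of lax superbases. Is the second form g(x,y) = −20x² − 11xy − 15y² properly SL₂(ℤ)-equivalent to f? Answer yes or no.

D₁ = -1079, D₂ = -1079
f is negative-definite; reduce −f:
−f: translate: b→1 (≡-35 mod 36), so (18,-35,32)→(18,1,15)
−f: flip: (18,1,15)→(15,-1,18)
−f: reduced (well bottom): (15,-1,18) with a≤c, −a<b≤a
flip sign back: reduced form of f is (-15,1,-18)
g is negative-definite; reduce −g:
−g: flip: (20,11,15)→(15,-11,20)
−g: reduced (well bottom): (15,-11,20) with a≤c, −a<b≤a
flip sign back: reduced form of g is (-15,11,-20)
reduced forms (-15, 1, -18) vs (-15, 11, -20) ⇒ inequivalent

no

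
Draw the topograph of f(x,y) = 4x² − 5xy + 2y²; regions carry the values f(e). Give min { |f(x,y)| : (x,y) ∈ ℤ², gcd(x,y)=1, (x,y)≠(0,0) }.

translate: b→3 (≡-5 mod 8), so (4,-5,2)→(4,3,1)
flip: (4,3,1)→(1,-3,4)
translate: b→1 (≡-3 mod 2), so (1,-3,4)→(1,1,2)
reduced (well bottom): (1,1,2) with a≤c, −a<b≤a
well minimum = a = 1

1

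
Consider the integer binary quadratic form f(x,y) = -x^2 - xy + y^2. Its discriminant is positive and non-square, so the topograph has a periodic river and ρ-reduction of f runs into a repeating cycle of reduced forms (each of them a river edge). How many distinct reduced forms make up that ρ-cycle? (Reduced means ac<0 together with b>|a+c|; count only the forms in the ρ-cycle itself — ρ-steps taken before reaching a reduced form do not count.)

D = 5, ⌊√D⌋ = 2
descent: ρ → (1,1,-1)  [lands on river]
river: ρ → (-1,1,1)
ρ-cycle length = 2 (tail of 1 descent step not counted)

2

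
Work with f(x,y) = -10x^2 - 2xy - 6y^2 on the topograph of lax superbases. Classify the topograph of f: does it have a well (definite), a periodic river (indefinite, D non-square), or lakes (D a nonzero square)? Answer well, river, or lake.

D = b²−4ac = (-2)² − 4·(-10)·(-6) = -236
D < 0 ⇒ definite ⇒ every region one sign ⇒ single well

well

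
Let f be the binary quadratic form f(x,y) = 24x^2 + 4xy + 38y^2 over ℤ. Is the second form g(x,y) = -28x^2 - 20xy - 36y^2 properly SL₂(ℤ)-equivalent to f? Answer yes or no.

D₁ = -3632, D₂ = -3632
f: reduced (well bottom): (24,4,38) with a≤c, −a<b≤a
g is negative-definite; reduce −g:
−g: reduced (well bottom): (28,20,36) with a≤c, −a<b≤a
flip sign back: reduced form of g is (-28,-20,-36)
reduced forms (24, 4, 38) vs (-28, -20, -36) ⇒ inequivalent

no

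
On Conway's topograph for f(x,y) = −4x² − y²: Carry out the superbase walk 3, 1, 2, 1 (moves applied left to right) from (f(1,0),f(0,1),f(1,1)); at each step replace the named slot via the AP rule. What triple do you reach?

start (-4,-1,-5) = (f(1,0),f(0,1),f(1,1))
replace slot 3: 2·((-4)+(-1)) − (-5) = -5 → (-4,-1,-5)
replace slot 1: 2·((-1)+(-5)) − (-4) = -8 → (-8,-1,-5)
replace slot 2: 2·((-8)+(-5)) − (-1) = -25 → (-8,-25,-5)
replace slot 1: 2·((-25)+(-5)) − (-8) = -52 → (-52,-25,-5)

-52,-25,-5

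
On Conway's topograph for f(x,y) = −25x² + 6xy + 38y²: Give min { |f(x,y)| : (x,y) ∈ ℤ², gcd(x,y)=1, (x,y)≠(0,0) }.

descent: ρ → (38,-6,-25)
descent: ρ → (-25,56,7)  [lands on river]
river: ρ → (7,56,-25)
river: ρ → (-25,44,19)
river: ρ → (19,32,-37)
river: ρ → (-37,42,14)
river: ρ → (14,42,-37)
river: ρ → (-37,32,19)
river: ρ → (19,44,-25)
closes: descent 2, river 8
min |a| on river = 7

7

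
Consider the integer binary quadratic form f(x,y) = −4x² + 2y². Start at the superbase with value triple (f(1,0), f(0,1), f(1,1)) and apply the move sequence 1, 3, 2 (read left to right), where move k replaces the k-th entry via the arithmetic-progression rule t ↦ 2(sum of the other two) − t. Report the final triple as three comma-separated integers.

start (-4,2,-2) = (f(1,0),f(0,1),f(1,1))
replace slot 1: 2·(2+(-2)) − (-4) = 4 → (4,2,-2)
replace slot 3: 2·(4+2) − (-2) = 14 → (4,2,14)
replace slot 2: 2·(4+14) − 2 = 34 → (4,34,14)

4,34,14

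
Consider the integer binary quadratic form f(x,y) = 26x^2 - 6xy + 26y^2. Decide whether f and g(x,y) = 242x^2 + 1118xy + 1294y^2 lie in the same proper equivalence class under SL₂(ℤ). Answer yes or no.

D₁ = -2668, D₂ = -2668
f: flip: (26,-6,26)→(26,6,26)
f: reduced (well bottom): (26,6,26) with a≤c, −a<b≤a
g: translate: b→150 (≡1118 mod 484), so (242,1118,1294)→(242,150,26)
g: flip: (242,150,26)→(26,-150,242)
g: translate: b→6 (≡-150 mod 52), so (26,-150,242)→(26,6,26)
g: reduced (well bottom): (26,6,26) with a≤c, −a<b≤a
reduced forms (26, 6, 26) vs (26, 6, 26) ⇒ equivalent

yes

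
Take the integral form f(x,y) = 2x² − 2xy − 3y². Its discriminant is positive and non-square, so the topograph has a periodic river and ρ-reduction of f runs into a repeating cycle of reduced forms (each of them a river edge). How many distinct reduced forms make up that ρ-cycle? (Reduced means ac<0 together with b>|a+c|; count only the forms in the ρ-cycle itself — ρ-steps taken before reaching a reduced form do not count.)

D = 28, ⌊√D⌋ = 5
descent: ρ → (-3,2,2)  [lands on river]
river: ρ → (2,2,-3)
river: ρ → (-3,4,1)
river: ρ → (1,4,-3)
ρ-cycle length = 4 (tail of 1 descent step not counted)

4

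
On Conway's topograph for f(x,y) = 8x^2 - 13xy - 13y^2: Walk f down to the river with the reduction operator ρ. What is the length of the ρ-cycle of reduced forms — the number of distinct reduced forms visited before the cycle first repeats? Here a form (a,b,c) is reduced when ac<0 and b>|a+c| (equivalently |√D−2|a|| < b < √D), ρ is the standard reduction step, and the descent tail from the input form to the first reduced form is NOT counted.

D = 585, ⌊√D⌋ = 24
descent: ρ → (-13,13,8)  [lands on river]
river: ρ → (8,19,-7)
river: ρ → (-7,23,2)
river: ρ → (2,21,-18)
river: ρ → (-18,15,5)
river: ρ → (5,15,-18)
river: ρ → (-18,21,2)
river: ρ → (2,23,-7)
river: ρ → (-7,19,8)
river: ρ → (8,13,-13)
ρ-cycle length = 10 (tail of 1 descent step not counted)

10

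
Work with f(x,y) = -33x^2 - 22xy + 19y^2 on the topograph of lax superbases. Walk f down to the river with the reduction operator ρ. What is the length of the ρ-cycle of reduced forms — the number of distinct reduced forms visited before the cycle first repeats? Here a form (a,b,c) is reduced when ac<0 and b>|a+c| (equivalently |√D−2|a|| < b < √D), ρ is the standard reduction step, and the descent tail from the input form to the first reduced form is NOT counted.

D = 2992, ⌊√D⌋ = 54
descent: ρ → (19,22,-33)  [lands on river]
river: ρ → (-33,44,8)
river: ρ → (8,52,-9)
river: ρ → (-9,38,43)
river: ρ → (43,48,-4)
river: ρ → (-4,48,43)
river: ρ → (43,38,-9)
river: ρ → (-9,52,8)
river: ρ → (8,44,-33)
river: ρ → (-33,22,19)
river: ρ → (19,54,-1)
river: ρ → (-1,54,19)
ρ-cycle length = 12 (tail of 1 descent step not counted)

12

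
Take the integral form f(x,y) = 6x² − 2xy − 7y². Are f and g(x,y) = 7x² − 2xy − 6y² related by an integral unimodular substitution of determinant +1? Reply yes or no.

D₁ = 172, D₂ = 172
river cycle of f (length 10): (-7, 2, 6), (6, 10, -3), (-3, 8, 9), (9, 10, -2), (-2, 10, 9), (9, 8, -3), (-3, 10, 6), (6, 2, -7), (-7, 12, 1), (1, 12, -7)
river cycle of g (length 10): (-6, 2, 7), (7, 12, -1), (-1, 12, 7), (7, 2, -6), (-6, 10, 3), (3, 8, -9), (-9, 10, 2), (2, 10, -9), (-9, 8, 3), (3, 10, -6)
cycles differ ⇒ inequivalent

no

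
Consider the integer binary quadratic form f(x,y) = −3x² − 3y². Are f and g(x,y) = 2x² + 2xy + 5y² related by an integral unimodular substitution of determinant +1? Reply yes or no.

D₁ = -36, D₂ = -36
f is negative-definite; reduce −f:
−f: reduced (well bottom): (3,0,3) with a≤c, −a<b≤a
flip sign back: reduced form of f is (-3,0,-3)
g: reduced (well bottom): (2,2,5) with a≤c, −a<b≤a
reduced forms (-3, 0, -3) vs (2, 2, 5) ⇒ inequivalent

no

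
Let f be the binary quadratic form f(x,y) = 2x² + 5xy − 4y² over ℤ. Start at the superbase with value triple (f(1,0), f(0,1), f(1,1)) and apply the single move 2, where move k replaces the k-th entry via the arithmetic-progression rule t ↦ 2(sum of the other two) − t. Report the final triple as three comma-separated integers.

start (2,-4,3) = (f(1,0),f(0,1),f(1,1))
replace slot 2: 2·(2+3) − (-4) = 14 → (2,14,3)

2,14,3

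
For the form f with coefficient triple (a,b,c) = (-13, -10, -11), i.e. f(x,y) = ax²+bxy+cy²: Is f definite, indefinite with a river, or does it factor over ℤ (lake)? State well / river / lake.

D = b²−4ac = (-10)² − 4·(-13)·(-11) = -472
D < 0 ⇒ definite ⇒ every region one sign ⇒ single well

well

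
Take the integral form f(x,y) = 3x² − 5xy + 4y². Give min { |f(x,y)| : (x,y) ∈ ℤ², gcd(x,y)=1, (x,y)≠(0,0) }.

translate: b→1 (≡-5 mod 6), so (3,-5,4)→(3,1,2)
flip: (3,1,2)→(2,-1,3)
reduced (well bottom): (2,-1,3) with a≤c, −a<b≤a
well minimum = a = 2

2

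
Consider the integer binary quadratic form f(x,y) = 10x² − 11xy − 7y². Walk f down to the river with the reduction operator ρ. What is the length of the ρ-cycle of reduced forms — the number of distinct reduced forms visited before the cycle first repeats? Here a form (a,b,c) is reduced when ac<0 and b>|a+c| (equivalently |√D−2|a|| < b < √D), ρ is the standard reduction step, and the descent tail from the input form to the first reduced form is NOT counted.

D = 401, ⌊√D⌋ = 20
descent: ρ → (-7,11,10)  [lands on river]
river: ρ → (10,9,-8)
river: ρ → (-8,7,11)
river: ρ → (11,15,-4)
river: ρ → (-4,17,7)
river: ρ → (7,11,-10)
river: ρ → (-10,9,8)
river: ρ → (8,7,-11)
river: ρ → (-11,15,4)
river: ρ → (4,17,-7)
ρ-cycle length = 10 (tail of 1 descent step not counted)

10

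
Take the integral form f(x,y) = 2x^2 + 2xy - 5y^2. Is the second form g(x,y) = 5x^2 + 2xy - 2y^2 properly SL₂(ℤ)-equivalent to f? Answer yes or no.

D₁ = 44, D₂ = 44
river cycle of f (length 2): (2, 6, -1), (-1, 6, 2)
river cycle of g (length 2): (-2, 6, 1), (1, 6, -2)
cycles differ ⇒ inequivalent

no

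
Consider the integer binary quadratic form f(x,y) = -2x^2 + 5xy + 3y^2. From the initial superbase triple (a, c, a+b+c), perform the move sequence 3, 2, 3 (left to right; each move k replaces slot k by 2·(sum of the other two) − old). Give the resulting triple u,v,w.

start (-2,3,6) = (f(1,0),f(0,1),f(1,1))
replace slot 3: 2·((-2)+3) − 6 = -4 → (-2,3,-4)
replace slot 2: 2·((-2)+(-4)) − 3 = -15 → (-2,-15,-4)
replace slot 3: 2·((-2)+(-15)) − (-4) = -30 → (-2,-15,-30)

-2,-15,-30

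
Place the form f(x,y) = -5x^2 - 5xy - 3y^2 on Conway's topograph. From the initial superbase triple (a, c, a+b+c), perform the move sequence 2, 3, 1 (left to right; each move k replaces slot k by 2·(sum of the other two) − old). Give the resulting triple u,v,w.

start (-5,-3,-13) = (f(1,0),f(0,1),f(1,1))
replace slot 2: 2·((-5)+(-13)) − (-3) = -33 → (-5,-33,-13)
replace slot 3: 2·((-5)+(-33)) − (-13) = -63 → (-5,-33,-63)
replace slot 1: 2·((-33)+(-63)) − (-5) = -187 → (-187,-33,-63)

-187,-33,-63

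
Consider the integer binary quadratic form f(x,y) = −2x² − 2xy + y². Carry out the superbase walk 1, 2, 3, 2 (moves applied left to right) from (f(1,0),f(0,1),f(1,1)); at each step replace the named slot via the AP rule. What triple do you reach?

start (-2,1,-3) = (f(1,0),f(0,1),f(1,1))
replace slot 1: 2·(1+(-3)) − (-2) = -2 → (-2,1,-3)
replace slot 2: 2·((-2)+(-3)) − 1 = -11 → (-2,-11,-3)
replace slot 3: 2·((-2)+(-11)) − (-3) = -23 → (-2,-11,-23)
replace slot 2: 2·((-2)+(-23)) − (-11) = -39 → (-2,-39,-23)

-2,-39,-23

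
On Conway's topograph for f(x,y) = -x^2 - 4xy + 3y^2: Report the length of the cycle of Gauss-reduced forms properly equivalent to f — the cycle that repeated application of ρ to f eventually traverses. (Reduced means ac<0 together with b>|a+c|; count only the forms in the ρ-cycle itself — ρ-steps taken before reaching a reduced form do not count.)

D = 28, ⌊√D⌋ = 5
descent: ρ → (3,4,-1)  [lands on river]
river: ρ → (-1,4,3)
river: ρ → (3,2,-2)
river: ρ → (-2,2,3)
ρ-cycle length = 4 (tail of 1 descent step not counted)

4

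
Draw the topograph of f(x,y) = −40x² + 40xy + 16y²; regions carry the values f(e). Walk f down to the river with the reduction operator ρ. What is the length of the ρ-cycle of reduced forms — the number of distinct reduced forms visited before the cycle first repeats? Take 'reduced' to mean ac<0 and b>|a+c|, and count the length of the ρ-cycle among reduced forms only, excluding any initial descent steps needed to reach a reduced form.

D = 4160, ⌊√D⌋ = 64
river: ρ → (16,56,-16)
river: ρ → (-16,40,40)
river: ρ → (40,40,-16)
river: ρ → (-16,56,16)
river: ρ → (16,40,-40)
river: ρ → (-40,40,16)
ρ-cycle length = 6 (tail of 0 descent steps not counted)

6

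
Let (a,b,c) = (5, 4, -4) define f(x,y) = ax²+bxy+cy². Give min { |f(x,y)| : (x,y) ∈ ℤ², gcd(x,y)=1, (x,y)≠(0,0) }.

river: ρ → (-4,4,5)
river: ρ → (5,6,-3)
river: ρ → (-3,6,5)
river: ρ → (5,4,-4)
closes: descent 0, river 4
min |a| on river = 3

3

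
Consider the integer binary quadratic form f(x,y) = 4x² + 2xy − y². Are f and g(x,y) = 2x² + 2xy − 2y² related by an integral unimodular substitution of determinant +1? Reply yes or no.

D₁ = 20, D₂ = 20
river cycle of f (length 2): (-1, 4, 1), (1, 4, -1)
river cycle of g (length 2): (-2, 2, 2), (2, 2, -2)
cycles differ ⇒ inequivalent

no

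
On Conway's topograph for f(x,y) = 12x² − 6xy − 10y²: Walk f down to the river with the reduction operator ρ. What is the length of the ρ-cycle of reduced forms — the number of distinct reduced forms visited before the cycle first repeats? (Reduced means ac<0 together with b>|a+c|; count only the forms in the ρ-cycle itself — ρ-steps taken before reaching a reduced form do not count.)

D = 516, ⌊√D⌋ = 22
descent: ρ → (-10,6,12)  [lands on river]
river: ρ → (12,18,-4)
river: ρ → (-4,22,2)
river: ρ → (2,22,-4)
river: ρ → (-4,18,12)
river: ρ → (12,6,-10)
river: ρ → (-10,14,8)
river: ρ → (8,18,-6)
river: ρ → (-6,18,8)
river: ρ → (8,14,-10)
ρ-cycle length = 10 (tail of 1 descent step not counted)

10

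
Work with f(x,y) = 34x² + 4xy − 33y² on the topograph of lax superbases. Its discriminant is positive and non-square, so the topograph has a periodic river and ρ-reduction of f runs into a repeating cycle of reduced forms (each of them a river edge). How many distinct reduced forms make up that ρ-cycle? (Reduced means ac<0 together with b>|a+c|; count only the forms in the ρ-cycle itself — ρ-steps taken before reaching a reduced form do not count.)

D = 4504, ⌊√D⌋ = 67
river: ρ → (-33,62,5)
river: ρ → (5,58,-57)
river: ρ → (-57,56,6)
river: ρ → (6,64,-17)
river: ρ → (-17,38,45)
river: ρ → (45,52,-10)
river: ρ → (-10,48,55)
river: ρ → (55,62,-3)
river: ρ → (-3,64,34)
river: ρ → (34,4,-33)
ρ-cycle length = 10 (tail of 0 descent steps not counted)

10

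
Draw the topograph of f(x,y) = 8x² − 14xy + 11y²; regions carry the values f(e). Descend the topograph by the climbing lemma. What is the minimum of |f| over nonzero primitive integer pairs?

translate: b→2 (≡-14 mod 16), so (8,-14,11)→(8,2,5)
flip: (8,2,5)→(5,-2,8)
reduced (well bottom): (5,-2,8) with a≤c, −a<b≤a
well minimum = a = 5

5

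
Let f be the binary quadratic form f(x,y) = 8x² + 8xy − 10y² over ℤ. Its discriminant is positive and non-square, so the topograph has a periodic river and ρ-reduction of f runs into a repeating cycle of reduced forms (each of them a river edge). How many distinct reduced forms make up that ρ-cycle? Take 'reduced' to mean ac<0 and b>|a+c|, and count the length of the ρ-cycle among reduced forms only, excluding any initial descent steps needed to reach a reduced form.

D = 384, ⌊√D⌋ = 19
river: ρ → (-10,12,6)
river: ρ → (6,12,-10)
river: ρ → (-10,8,8)
river: ρ → (8,8,-10)
ρ-cycle length = 4 (tail of 0 descent steps not counted)

4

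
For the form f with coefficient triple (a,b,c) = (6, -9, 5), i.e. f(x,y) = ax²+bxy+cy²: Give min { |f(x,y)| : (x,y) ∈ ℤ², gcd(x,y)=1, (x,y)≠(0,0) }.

translate: b→3 (≡-9 mod 12), so (6,-9,5)→(6,3,2)
flip: (6,3,2)→(2,-3,6)
translate: b→1 (≡-3 mod 4), so (2,-3,6)→(2,1,5)
reduced (well bottom): (2,1,5) with a≤c, −a<b≤a
well minimum = a = 2

2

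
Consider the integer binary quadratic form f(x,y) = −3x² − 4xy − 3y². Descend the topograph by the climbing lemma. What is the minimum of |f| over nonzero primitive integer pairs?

translate: b→-2 (≡4 mod 6), so (3,4,3)→(3,-2,2)
flip: (3,-2,2)→(2,2,3)
reduced (well bottom): (2,2,3) with a≤c, −a<b≤a
well minimum |f| = |-2| = 2 (negative-definite)

2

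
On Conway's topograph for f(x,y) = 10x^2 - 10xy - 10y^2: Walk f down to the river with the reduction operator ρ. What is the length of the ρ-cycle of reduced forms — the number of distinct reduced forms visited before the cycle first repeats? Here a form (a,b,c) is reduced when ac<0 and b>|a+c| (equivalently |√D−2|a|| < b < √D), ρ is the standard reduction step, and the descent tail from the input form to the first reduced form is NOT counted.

D = 500, ⌊√D⌋ = 22
descent: ρ → (-10,10,10)  [lands on river]
river: ρ → (10,10,-10)
ρ-cycle length = 2 (tail of 1 descent step not counted)

2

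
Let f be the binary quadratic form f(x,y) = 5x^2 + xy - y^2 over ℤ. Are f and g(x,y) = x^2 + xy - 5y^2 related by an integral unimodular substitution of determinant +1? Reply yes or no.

D₁ = 21, D₂ = 21
river cycle of f (length 2): (-1, 3, 3), (3, 3, -1)
river cycle of g (length 2): (1, 3, -3), (-3, 3, 1)
cycles differ ⇒ inequivalent

no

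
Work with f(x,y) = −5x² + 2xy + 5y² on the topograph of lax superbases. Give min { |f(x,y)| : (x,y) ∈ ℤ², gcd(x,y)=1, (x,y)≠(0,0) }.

river: ρ → (5,8,-2)
river: ρ → (-2,8,5)
river: ρ → (5,2,-5)
river: ρ → (-5,8,2)
river: ρ → (2,8,-5)
river: ρ → (-5,2,5)
closes: descent 0, river 6
min |a| on river = 2

2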